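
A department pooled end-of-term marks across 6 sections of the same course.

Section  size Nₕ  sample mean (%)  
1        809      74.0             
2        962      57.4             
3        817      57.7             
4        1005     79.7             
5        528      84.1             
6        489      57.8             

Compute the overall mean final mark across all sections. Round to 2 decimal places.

68.33

N = 809 + 962 + 817 + 1005 + 528 + 489 = 4610.
Weight each subgroup mean by Nₕ/N and sum.
Σ Nₕx̄ₕ = 809·74.0 + 962·57.4 + 817·57.7 + 1005·79.7 + 528·84.1 + 489·57.8 = 59866 + 55218.8 + 47140.9 + 80098.5 + 44404.8 + 28264.2 = 314993.2.
Divide by N: 314993.2 / 4610 = 68.3282... → 68.33.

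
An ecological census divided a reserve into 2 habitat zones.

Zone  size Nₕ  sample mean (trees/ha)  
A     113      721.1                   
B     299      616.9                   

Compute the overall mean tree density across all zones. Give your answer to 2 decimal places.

N = 113 + 299 = 412.
The stratified mean weights each stratum mean by its population share Nₕ/N.
Σ Nₕx̄ₕ = 113·721.1 + 299·616.9 = 81484.3 + 184453.1 = 265937.4.
Divide by N: 265937.4 / 412 = 645.4791... → 645.48.

645.48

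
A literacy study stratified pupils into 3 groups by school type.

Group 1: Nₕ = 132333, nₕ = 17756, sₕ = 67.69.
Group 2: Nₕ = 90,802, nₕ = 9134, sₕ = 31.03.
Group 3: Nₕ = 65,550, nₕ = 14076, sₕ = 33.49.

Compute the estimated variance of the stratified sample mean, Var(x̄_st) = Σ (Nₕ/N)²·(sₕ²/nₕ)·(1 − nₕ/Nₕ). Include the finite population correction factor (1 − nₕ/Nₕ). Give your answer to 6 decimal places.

0.059554

N = 288685; Wₕ = Nₕ/N.
group 1: (132333/288685)²·67.69²/17756·(1 − 17756/132333) = 0.046948428
group 2: (90802/288685)²·31.03²/9134·(1 − 9134/90802) = 0.009379970
group 3: (65550/288685)²·33.49²/14076·(1 − 14076/65550) = 0.003225991
Sum = 0.059554390 → 0.059554.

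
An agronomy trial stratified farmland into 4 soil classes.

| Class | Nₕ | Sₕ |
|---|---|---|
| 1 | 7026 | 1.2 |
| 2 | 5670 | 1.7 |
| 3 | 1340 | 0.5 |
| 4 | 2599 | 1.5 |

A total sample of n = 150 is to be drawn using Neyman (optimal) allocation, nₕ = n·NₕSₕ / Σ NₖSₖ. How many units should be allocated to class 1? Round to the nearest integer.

Σ NₕSₕ = 7026·1.2 + 5670·1.7 + 1340·0.5 + 2599·1.5 = 22638.7.
Share for 1: 8431.2/22638.7 = 0.37242.
n_1 = 150 × 0.37242 = 55.864... → 56.

56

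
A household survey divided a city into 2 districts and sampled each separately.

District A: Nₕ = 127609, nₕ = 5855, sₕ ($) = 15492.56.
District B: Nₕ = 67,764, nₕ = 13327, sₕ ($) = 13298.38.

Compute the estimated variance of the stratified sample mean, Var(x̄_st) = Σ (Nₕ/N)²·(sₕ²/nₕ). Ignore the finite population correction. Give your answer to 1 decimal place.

19084.9

N = 195373. Term for each stratum: Wₕ²sₕ²/nₕ.
Var(x̄_st) = 17488.5174 + 1596.3718 = 19084.8893 → 19084.9.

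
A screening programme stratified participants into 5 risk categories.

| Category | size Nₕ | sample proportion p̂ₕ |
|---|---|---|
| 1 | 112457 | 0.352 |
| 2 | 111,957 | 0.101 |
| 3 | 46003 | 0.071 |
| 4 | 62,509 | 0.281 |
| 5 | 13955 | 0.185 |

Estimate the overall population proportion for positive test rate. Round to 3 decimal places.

0.214

Wₕ = Nₕ/N with N = 346881: 0.3242, 0.3228, 0.1326, 0.1802, 0.0402.
p̂_st = 0.3242·0.352 + 0.3228·0.101 + 0.1326·0.071 + 0.1802·0.281 + 0.0402·0.185 ≈ 0.21421... → 0.214.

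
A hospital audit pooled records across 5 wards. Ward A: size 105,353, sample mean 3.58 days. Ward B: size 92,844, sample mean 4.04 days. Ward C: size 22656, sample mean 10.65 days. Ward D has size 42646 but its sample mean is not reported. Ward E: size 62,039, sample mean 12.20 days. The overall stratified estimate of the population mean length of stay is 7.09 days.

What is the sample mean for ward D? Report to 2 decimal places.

13.08

N = 105353 + 92844 + 22656 + 42646 + 62039 = 325538.
Overall total = μ·N = 7.09·325538 = 2308064.42.
Subtract the known strata: 105353·3.58 + 92844·4.04 + 22656·10.65 + 62039·12.20 = 1750415.7.
Remaining total for ward D: 2308064.42 − 1750415.7 = 557648.72.
Divide by its size: 557648.72 / 42646 = 13.0762... → 13.08.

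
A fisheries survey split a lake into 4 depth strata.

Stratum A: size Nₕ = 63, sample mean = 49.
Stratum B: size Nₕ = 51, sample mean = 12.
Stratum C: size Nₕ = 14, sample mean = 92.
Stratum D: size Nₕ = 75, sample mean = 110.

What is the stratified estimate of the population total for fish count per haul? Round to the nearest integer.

Population total = Σ Nₕ·x̄ₕ (each stratum's size times its mean).
63·49 + 51·12 + 14·92 + 75·110 = 3087 + 612 + 1288 + 8250 = 13237.

13237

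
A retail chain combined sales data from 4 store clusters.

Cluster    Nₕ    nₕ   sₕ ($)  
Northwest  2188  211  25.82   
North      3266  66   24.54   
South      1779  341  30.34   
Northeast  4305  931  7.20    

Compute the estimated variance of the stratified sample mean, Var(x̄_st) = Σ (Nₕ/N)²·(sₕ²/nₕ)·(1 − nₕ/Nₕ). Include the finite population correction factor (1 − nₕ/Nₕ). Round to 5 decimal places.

N = 11538. Term for each stratum: Wₕ²sₕ²/nₕ·(1−nₕ/Nₕ).
Var(x̄_st) = 0.10266512 + 0.71632527 + 0.05187410 + 0.00607537 = 0.87693985 → 0.87694.

0.87694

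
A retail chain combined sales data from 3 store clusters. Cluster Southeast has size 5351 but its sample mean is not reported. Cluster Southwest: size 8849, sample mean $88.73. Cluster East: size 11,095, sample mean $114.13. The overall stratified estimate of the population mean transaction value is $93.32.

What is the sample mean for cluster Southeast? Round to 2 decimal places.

57.76

N = 5351 + 8849 + 11095 = 25295.
Overall total = μ·N = 93.32·25295 = 2360529.4.
Subtract the known strata: 8849·88.73 + 11095·114.13 = 2051444.12.
Remaining total for cluster Southeast: 2360529.4 − 2051444.12 = 309085.28.
Divide by its size: 309085.28 / 5351 = 57.7622... → 57.76.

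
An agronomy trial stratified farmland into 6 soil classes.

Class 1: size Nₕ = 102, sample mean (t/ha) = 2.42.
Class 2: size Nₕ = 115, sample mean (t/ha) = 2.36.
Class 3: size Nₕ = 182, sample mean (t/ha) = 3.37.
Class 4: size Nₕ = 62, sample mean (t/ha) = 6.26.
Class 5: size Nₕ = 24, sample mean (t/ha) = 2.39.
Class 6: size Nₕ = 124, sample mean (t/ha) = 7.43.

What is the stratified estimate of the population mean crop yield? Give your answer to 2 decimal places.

N = 609; weights Wₕ = Nₕ/N = (0.1675, 0.1888, 0.2989, 0.1018, 0.0394, 0.2036).
x̄_st = Σ Wₕ·x̄ₕ = 0.1675·2.42 + 0.1888·2.36 + 0.2989·3.37 + 0.1018·6.26 + 0.0394·2.39 + 0.2036·7.43 ≈ 4.1024...
→ 4.10.

4.10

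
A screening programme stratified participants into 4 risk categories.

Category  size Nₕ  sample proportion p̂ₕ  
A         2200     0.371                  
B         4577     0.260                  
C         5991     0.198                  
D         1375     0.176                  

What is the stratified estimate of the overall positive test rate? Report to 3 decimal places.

0.243

Wₕ = Nₕ/N with N = 14143: 0.1556, 0.3236, 0.4236, 0.0972.
p̂_st = 0.1556·0.371 + 0.3236·0.260 + 0.4236·0.198 + 0.0972·0.176 ≈ 0.24284... → 0.243.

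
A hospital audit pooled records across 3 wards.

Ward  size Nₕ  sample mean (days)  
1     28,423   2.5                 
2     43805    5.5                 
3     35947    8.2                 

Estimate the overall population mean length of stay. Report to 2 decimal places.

5.61

N = 108175; weights Wₕ = Nₕ/N = (0.2628, 0.4049, 0.3323).
x̄_st = Σ Wₕ·x̄ₕ = 0.2628·2.5 + 0.4049·5.5 + 0.3323·8.2 ≈ 5.6090...
→ 5.61.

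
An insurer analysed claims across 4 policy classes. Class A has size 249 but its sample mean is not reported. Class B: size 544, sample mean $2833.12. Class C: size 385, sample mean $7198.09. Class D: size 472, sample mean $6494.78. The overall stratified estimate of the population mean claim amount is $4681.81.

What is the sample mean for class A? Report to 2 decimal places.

Σ Nₕx̄ₕ = N·μ, so 249·x̄_A = 1650·4681.81 − (544·2833.12 + 385·7198.09 + 472·6494.78).
= 7724986.5 − 7378018.09 = 346968.41.
x̄_A = 346968.41 / 249 = 1393.4474... → 1393.45.

1393.45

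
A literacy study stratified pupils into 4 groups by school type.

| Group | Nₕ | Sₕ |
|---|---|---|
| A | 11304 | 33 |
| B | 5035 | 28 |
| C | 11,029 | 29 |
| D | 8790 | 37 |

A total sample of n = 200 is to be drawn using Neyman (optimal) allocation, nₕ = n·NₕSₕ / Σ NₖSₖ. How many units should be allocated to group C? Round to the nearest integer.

A: NₕSₕ = 11304·33 = 373032
B: NₕSₕ = 5035·28 = 140980
C: NₕSₕ = 11029·29 = 319841
D: NₕSₕ = 8790·37 = 325230
Σ NₕSₕ = 1159083.
n_C = 200·319841/1159083 = 55.189... → 55.

55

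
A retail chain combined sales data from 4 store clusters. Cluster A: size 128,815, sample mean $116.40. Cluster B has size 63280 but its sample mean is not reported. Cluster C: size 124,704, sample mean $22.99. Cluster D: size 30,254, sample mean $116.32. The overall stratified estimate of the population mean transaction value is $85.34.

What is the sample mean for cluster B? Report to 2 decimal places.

Σ Nₕx̄ₕ = N·μ, so 63280·x̄_B = 347053·85.34 − (128815·116.40 + 124704·22.99 + 30254·116.32).
= 29617503.02 − 21380156.24 = 8237346.78.
x̄_B = 8237346.78 / 63280 = 130.1730... → 130.17.

130.17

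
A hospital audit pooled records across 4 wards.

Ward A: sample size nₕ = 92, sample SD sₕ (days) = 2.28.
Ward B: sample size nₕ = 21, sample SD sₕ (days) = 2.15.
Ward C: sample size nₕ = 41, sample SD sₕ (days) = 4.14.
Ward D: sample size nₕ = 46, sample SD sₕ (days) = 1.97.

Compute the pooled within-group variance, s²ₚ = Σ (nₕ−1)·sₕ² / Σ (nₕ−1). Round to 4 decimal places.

7.2741

A: (92−1)·2.28² = 91·5.1984 = 473.0544
B: (21−1)·2.15² = 20·4.6225 = 92.45
C: (41−1)·4.14² = 40·17.1396 = 685.584
D: (46−1)·1.97² = 45·3.8809 = 174.6405
Numerator = 1425.7289; denominator = Σ(nₕ−1) = 196.
s²ₚ = 1425.7289/196 = 7.274127... → 7.2741.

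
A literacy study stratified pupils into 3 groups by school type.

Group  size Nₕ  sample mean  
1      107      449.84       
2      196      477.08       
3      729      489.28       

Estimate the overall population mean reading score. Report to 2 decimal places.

N = 107 + 196 + 729 = 1032.
Overall mean = Σ (Nₕ/N)·x̄ₕ — weight by population share, not a simple average.
Σ Nₕx̄ₕ = 107·449.84 + 196·477.08 + 729·489.28 = 48132.88 + 93507.68 + 356685.12 = 498325.68.
Divide by N: 498325.68 / 1032 = 482.8737... → 482.87.

482.87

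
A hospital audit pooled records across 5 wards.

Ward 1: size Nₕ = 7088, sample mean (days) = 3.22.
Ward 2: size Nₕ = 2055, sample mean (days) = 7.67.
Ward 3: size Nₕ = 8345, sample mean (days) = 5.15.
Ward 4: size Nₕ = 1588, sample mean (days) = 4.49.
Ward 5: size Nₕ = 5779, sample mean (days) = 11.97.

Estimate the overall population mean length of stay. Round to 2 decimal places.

N = 24855; weights Wₕ = Nₕ/N = (0.2852, 0.0827, 0.3357, 0.0639, 0.2325).
x̄_st = Σ Wₕ·x̄ₕ = 0.2852·3.22 + 0.0827·7.67 + 0.3357·5.15 + 0.0639·4.49 + 0.2325·11.97 ≈ 6.3515...
→ 6.35.

6.35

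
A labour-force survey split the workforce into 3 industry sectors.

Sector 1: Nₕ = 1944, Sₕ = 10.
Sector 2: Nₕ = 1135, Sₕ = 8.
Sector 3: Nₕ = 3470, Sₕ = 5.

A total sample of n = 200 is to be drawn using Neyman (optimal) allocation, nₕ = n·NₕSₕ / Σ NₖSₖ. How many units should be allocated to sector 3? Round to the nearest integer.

76

1: NₕSₕ = 1944·10 = 19440
2: NₕSₕ = 1135·8 = 9080
3: NₕSₕ = 3470·5 = 17350
Σ NₕSₕ = 45870.
n_3 = 200·17350/45870 = 75.649... → 76.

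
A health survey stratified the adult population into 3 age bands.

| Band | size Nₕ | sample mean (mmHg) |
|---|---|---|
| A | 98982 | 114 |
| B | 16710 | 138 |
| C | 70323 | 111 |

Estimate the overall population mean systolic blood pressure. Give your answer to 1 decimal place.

x̄_st = (Σ Nₕx̄ₕ) / (Σ Nₕ) = (98982·114 + 16710·138 + 70323·111) / 186015
= 21395781 / 186015 = 115.022... → 115.0.

115.0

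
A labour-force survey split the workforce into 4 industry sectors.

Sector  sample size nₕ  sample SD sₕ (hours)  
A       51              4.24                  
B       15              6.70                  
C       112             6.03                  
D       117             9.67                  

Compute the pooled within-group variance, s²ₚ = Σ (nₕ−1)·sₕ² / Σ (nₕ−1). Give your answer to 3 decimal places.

A: (51−1)·4.24² = 50·17.9776 = 898.88
B: (15−1)·6.70² = 14·44.89 = 628.46
C: (112−1)·6.03² = 111·36.3609 = 4036.0599
D: (117−1)·9.67² = 116·93.5089 = 10847.0324
Numerator = 16410.4323; denominator = Σ(nₕ−1) = 291.
s²ₚ = 16410.4323/291 = 56.39324... → 56.393.

56.393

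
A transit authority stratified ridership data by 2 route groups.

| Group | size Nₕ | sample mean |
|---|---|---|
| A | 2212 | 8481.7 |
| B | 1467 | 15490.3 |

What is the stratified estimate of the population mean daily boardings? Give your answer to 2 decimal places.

11276.38

N = 2212 + 1467 = 3679.
Weight each subgroup mean by Nₕ/N and sum.
Σ Nₕx̄ₕ = 2212·8481.7 + 1467·15490.3 = 18761520.4 + 22724270.1 = 41485790.5.
Divide by N: 41485790.5 / 3679 = 11276.3769... → 11276.38.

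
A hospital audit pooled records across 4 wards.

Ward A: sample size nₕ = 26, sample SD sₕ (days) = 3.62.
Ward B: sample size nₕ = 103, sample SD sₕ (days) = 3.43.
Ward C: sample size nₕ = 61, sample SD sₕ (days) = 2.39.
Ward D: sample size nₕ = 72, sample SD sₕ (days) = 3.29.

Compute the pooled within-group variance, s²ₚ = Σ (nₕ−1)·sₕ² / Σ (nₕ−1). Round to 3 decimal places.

10.228

Degrees of freedom: 25 + 102 + 60 + 71 = 258.
Σ(nₕ−1)sₕ² = 25·13.1044 + 102·11.7649 + 60·5.7121 + 71·10.8241 = 2638.8669.
s²ₚ = 2638.8669 / 258 = 10.22817... → 10.228.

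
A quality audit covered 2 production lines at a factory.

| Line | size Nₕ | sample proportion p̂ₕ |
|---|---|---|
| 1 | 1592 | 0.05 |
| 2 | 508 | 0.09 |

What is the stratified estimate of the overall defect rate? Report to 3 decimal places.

Wₕ = Nₕ/N with N = 2100: 0.7581, 0.2419.
p̂_st = 0.7581·0.05 + 0.2419·0.09 ≈ 0.05968... → 0.060.

0.060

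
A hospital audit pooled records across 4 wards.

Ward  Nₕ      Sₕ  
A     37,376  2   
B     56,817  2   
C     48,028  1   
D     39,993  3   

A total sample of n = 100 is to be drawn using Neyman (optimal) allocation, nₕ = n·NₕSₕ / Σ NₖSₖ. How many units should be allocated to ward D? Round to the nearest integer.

A: NₕSₕ = 37376·2 = 74752
B: NₕSₕ = 56817·2 = 113634
C: NₕSₕ = 48028·1 = 48028
D: NₕSₕ = 39993·3 = 119979
Σ NₕSₕ = 356393.
n_D = 100·119979/356393 = 33.665... → 34.

34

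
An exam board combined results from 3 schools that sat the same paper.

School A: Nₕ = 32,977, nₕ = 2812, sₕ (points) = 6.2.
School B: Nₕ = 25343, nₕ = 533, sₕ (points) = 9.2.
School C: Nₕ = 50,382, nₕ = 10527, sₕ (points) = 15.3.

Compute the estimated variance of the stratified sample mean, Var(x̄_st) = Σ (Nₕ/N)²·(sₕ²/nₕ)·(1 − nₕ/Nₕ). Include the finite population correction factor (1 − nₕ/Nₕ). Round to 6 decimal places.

0.013380

N = 108702; Wₕ = Nₕ/N.
school A: (32977/108702)²·6.2²/2812·(1 − 2812/32977) = 0.001150820
school B: (25343/108702)²·9.2²/533·(1 − 533/25343) = 0.008450028
school C: (50382/108702)²·15.3²/10527·(1 − 10527/50382) = 0.003778865
Sum = 0.013379714 → 0.013380.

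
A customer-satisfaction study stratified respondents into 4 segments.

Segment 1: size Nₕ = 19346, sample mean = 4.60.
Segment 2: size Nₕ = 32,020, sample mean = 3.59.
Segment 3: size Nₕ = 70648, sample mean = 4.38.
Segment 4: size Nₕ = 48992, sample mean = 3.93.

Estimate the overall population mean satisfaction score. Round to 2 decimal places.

N = 19346 + 32020 + 70648 + 48992 = 171006.
Overall mean = Σ (Nₕ/N)·x̄ₕ — weight by population share, not a simple average.
Σ Nₕx̄ₕ = 19346·4.60 + 32020·3.59 + 70648·4.38 + 48992·3.93 = 88991.6 + 114951.8 + 309438.24 + 192538.56 = 705920.2.
Divide by N: 705920.2 / 171006 = 4.1280... → 4.13.

4.13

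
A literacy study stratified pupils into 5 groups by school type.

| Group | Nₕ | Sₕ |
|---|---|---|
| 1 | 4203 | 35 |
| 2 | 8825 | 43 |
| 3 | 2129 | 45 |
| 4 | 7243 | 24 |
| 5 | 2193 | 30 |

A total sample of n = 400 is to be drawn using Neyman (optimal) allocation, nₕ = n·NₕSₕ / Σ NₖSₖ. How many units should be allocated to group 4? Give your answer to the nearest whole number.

1: NₕSₕ = 4203·35 = 147105
2: NₕSₕ = 8825·43 = 379475
3: NₕSₕ = 2129·45 = 95805
4: NₕSₕ = 7243·24 = 173832
5: NₕSₕ = 2193·30 = 65790
Σ NₕSₕ = 862007.
n_4 = 400·173832/862007 = 80.664... → 81.

81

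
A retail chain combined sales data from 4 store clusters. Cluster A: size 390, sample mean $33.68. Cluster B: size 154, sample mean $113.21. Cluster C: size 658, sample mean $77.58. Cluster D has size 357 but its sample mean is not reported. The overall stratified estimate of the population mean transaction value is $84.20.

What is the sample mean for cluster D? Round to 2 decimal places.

Σ Nₕx̄ₕ = N·μ, so 357·x̄_D = 1559·84.20 − (390·33.68 + 154·113.21 + 658·77.58).
= 131267.8 − 81617.18 = 49650.62.
x̄_D = 49650.62 / 357 = 139.0774... → 139.08.

139.08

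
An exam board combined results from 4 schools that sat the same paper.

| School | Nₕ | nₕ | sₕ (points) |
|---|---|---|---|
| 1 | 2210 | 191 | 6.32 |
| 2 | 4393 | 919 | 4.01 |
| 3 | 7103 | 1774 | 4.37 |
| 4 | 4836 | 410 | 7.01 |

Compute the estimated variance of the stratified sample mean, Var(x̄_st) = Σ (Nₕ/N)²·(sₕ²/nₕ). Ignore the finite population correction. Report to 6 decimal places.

N = 18542; Wₕ = Nₕ/N.
school 1: (2210/18542)²·6.32²/191 = 0.002970792
school 2: (4393/18542)²·4.01²/919 = 0.000982161
school 3: (7103/18542)²·4.37²/1774 = 0.001579719
school 4: (4836/18542)²·7.01²/410 = 0.008152891
Sum = 0.013685561 → 0.013686.

0.013686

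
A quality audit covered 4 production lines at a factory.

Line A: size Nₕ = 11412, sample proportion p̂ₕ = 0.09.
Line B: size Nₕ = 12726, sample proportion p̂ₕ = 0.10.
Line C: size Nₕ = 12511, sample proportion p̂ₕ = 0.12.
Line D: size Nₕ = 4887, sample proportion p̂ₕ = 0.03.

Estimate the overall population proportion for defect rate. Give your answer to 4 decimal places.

N = 11412 + 12726 + 12511 + 4887 = 41536.
Overall proportion = Σ (Nₕ/N)·p̂ₕ.
Σ Nₕp̂ₕ = 1027.08 + 1272.6 + 1501.32 + 146.61 = 3947.61.
3947.61 / 41536 = 0.095041... → 0.0950.

0.0950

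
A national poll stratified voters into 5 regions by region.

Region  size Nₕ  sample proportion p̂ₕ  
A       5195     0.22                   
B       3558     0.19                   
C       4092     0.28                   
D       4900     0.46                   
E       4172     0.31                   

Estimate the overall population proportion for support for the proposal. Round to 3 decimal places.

N = 5195 + 3558 + 4092 + 4900 + 4172 = 21917.
Overall proportion = Σ (Nₕ/N)·p̂ₕ.
Σ Nₕp̂ₕ = 1142.9 + 676.02 + 1145.76 + 2254 + 1293.32 = 6512.
6512 / 21917 = 0.29712... → 0.297.

0.297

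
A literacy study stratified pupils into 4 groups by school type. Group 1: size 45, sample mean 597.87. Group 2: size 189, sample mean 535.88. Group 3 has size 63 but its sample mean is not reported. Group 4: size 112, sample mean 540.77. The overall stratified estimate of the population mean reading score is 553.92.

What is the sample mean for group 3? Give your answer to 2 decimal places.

600.02

N = 45 + 189 + 63 + 112 = 409.
Overall total = μ·N = 553.92·409 = 226553.28.
Subtract the known strata: 45·597.87 + 189·535.88 + 112·540.77 = 188751.71.
Remaining total for group 3: 226553.28 − 188751.71 = 37801.57.
Divide by its size: 37801.57 / 63 = 600.0249... → 600.02.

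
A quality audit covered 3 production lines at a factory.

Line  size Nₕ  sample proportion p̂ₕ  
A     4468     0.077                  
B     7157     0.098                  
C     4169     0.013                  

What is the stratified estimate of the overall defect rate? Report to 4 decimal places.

0.0696

N = 4468 + 7157 + 4169 = 15794.
Overall proportion = Σ (Nₕ/N)·p̂ₕ.
Σ Nₕp̂ₕ = 344.036 + 701.386 + 54.197 = 1099.619.
1099.619 / 15794 = 0.069623... → 0.0696.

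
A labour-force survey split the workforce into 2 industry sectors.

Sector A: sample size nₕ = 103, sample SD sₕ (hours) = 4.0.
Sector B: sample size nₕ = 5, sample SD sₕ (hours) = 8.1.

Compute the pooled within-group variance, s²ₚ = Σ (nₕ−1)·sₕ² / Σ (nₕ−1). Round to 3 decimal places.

17.872

A: (103−1)·4.0² = 102·16 = 1632
B: (5−1)·8.1² = 4·65.61 = 262.44
Numerator = 1894.44; denominator = Σ(nₕ−1) = 106.
s²ₚ = 1894.44/106 = 17.87208... → 17.872.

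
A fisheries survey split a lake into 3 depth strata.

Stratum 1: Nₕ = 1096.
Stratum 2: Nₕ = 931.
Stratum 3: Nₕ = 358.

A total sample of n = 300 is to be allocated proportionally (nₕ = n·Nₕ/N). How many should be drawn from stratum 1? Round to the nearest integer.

138

Share of stratum 1 = 1096/2385 = 0.45954.
Allocate 300 × 0.45954 = 137.862... → 138.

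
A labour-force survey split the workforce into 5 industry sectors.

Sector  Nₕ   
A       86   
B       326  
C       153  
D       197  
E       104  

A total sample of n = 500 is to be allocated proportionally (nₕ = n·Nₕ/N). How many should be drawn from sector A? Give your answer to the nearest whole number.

50

Share of sector A = 86/866 = 0.09931.
Allocate 500 × 0.09931 = 49.654... → 50.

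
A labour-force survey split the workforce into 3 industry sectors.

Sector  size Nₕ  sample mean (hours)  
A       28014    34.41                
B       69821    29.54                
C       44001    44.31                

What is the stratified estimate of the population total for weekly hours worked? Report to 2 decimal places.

4976158.39

Population total = Σ Nₕ·x̄ₕ (each stratum's size times its mean).
28014·34.41 + 69821·29.54 + 44001·44.31 = 963961.74 + 2062512.34 + 1949684.31 = 4976158.39.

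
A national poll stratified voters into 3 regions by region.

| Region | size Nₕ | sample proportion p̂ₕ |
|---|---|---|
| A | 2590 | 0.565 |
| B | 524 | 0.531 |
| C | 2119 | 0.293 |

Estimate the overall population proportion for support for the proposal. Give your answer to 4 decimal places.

0.4515

N = 2590 + 524 + 2119 = 5233.
Overall proportion = Σ (Nₕ/N)·p̂ₕ.
Σ Nₕp̂ₕ = 1463.35 + 278.244 + 620.867 = 2362.461.
2362.461 / 5233 = 0.451454... → 0.4515.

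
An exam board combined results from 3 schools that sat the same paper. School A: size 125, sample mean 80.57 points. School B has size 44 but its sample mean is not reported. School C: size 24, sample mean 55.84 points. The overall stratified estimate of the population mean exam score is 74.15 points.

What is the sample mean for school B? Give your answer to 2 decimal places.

N = 125 + 44 + 24 = 193.
Overall total = μ·N = 74.15·193 = 14310.95.
Subtract the known strata: 125·80.57 + 24·55.84 = 11411.41.
Remaining total for school B: 14310.95 − 11411.41 = 2899.54.
Divide by its size: 2899.54 / 44 = 65.8986... → 65.90.

65.90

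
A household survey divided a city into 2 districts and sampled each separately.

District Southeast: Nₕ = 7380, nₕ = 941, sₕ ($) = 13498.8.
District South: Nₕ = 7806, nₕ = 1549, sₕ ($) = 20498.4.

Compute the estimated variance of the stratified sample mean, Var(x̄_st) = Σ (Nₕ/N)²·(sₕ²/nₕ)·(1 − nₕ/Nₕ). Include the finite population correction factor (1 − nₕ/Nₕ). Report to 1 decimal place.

N = 15186; Wₕ = Nₕ/N.
district Southeast: (7380/15186)²·13498.8²/941·(1 − 941/7380) = 39901.4518
district South: (7806/15186)²·20498.4²/1549·(1 − 1549/7806) = 57450.8449
Sum = 97352.2968 → 97352.3.

97352.3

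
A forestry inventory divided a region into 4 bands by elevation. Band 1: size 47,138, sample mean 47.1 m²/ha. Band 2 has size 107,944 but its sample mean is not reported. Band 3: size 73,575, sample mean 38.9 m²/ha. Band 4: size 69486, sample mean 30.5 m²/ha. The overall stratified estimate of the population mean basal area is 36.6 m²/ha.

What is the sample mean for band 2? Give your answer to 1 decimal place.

Σ Nₕx̄ₕ = N·μ, so 107944·x̄_2 = 298143·36.6 − (47138·47.1 + 73575·38.9 + 69486·30.5).
= 10912033.8 − 7201590.3 = 3710443.5.
x̄_2 = 3710443.5 / 107944 = 34.374... → 34.4.

34.4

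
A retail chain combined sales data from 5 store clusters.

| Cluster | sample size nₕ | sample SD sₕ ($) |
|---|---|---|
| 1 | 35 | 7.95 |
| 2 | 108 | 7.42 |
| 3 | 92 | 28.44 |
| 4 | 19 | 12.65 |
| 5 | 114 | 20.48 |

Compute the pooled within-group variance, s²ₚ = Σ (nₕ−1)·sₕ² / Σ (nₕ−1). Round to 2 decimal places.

363.42

1: (35−1)·7.95² = 34·63.2025 = 2148.885
2: (108−1)·7.42² = 107·55.0564 = 5891.0348
3: (92−1)·28.44² = 91·808.8336 = 73603.8576
4: (19−1)·12.65² = 18·160.0225 = 2880.405
5: (114−1)·20.48² = 113·419.4304 = 47395.6352
Numerator = 131919.8176; denominator = Σ(nₕ−1) = 363.
s²ₚ = 131919.8176/363 = 363.4155... → 363.42.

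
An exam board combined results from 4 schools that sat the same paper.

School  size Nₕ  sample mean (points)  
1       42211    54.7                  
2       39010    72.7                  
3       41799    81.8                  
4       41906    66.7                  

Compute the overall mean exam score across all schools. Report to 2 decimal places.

68.87

N = 42211 + 39010 + 41799 + 41906 = 164926.
Weight each subgroup mean by Nₕ/N and sum.
Σ Nₕx̄ₕ = 42211·54.7 + 39010·72.7 + 41799·81.8 + 41906·66.7 = 2308941.7 + 2836027 + 3419158.2 + 2795130.2 = 11359257.1.
Divide by N: 11359257.1 / 164926 = 68.8749... → 68.87.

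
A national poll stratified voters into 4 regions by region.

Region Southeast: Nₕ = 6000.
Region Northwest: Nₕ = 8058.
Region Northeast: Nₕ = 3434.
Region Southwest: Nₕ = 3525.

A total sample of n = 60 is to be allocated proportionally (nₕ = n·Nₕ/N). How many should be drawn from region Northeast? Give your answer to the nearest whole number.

10

Share of region Northeast = 3434/21017 = 0.16339.
Allocate 60 × 0.16339 = 9.803... → 10.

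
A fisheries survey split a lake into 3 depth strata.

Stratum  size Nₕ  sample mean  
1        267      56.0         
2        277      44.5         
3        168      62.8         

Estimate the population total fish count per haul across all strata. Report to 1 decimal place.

1: 267·56.0 = 14952
2: 277·44.5 = 12326.5
3: 168·62.8 = 10550.4
τ̂ = Σ Nₕx̄ₕ = 37828.9.

37828.9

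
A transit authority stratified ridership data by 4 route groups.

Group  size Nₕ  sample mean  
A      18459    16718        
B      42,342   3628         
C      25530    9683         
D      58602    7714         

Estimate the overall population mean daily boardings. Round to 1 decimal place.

8013.9

N = 18459 + 42342 + 25530 + 58602 = 144933.
Overall mean = Σ (Nₕ/N)·x̄ₕ — weight by population share, not a simple average.
Σ Nₕx̄ₕ = 18459·16718 + 42342·3628 + 25530·9683 + 58602·7714 = 308597562 + 153616776 + 247206990 + 452055828 = 1161477156.
Divide by N: 1161477156 / 144933 = 8013.890... → 8013.9.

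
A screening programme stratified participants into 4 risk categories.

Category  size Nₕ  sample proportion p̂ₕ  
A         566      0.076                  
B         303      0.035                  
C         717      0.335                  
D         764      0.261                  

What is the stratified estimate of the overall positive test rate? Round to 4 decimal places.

0.2099

Wₕ = Nₕ/N with N = 2350: 0.2409, 0.1289, 0.3051, 0.3251.
p̂_st = 0.2409·0.076 + 0.1289·0.035 + 0.3051·0.335 + 0.3251·0.261 ≈ 0.209881... → 0.2099.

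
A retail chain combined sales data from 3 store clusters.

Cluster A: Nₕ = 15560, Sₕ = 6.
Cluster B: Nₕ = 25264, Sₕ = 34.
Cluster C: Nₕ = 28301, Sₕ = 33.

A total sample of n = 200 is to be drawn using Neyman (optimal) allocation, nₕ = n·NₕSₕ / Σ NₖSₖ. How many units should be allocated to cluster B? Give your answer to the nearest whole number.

91

A: NₕSₕ = 15560·6 = 93360
B: NₕSₕ = 25264·34 = 858976
C: NₕSₕ = 28301·33 = 933933
Σ NₕSₕ = 1886269.
n_B = 200·858976/1886269 = 91.077... → 91.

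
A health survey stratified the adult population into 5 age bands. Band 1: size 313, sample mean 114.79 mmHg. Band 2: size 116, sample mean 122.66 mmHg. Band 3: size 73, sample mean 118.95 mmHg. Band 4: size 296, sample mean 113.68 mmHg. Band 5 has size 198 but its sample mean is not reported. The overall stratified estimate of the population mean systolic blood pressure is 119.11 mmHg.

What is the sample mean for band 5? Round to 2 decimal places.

Σ Nₕx̄ₕ = N·μ, so 198·x̄_5 = 996·119.11 − (313·114.79 + 116·122.66 + 73·118.95 + 296·113.68).
= 118633.56 − 92490.46 = 26143.1.
x̄_5 = 26143.1 / 198 = 132.0359... → 132.04.

132.04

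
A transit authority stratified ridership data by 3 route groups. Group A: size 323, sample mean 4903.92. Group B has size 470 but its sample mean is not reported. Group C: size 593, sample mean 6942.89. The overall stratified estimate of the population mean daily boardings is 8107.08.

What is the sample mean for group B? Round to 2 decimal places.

Σ Nₕx̄ₕ = N·μ, so 470·x̄_B = 1386·8107.08 − (323·4903.92 + 593·6942.89).
= 11236412.88 − 5701099.93 = 5535312.95.
x̄_B = 5535312.95 / 470 = 11777.2616... → 11777.26.

11777.26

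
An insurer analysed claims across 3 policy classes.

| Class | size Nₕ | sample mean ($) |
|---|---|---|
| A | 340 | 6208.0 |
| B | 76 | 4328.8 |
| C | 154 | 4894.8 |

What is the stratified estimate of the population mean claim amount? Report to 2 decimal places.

N = 570; weights Wₕ = Nₕ/N = (0.5965, 0.1333, 0.2702).
x̄_st = Σ Wₕ·x̄ₕ = 0.5965·6208.0 + 0.1333·4328.8 + 0.2702·4894.8 ≈ 5602.6456...
→ 5602.65.

5602.65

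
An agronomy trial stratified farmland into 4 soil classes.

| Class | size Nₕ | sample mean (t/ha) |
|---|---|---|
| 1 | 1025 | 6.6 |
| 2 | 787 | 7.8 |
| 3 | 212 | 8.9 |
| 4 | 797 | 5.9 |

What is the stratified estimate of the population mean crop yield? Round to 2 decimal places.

x̄_st = (Σ Nₕx̄ₕ) / (Σ Nₕ) = (1025·6.6 + 787·7.8 + 212·8.9 + 797·5.9) / 2821
= 19492.7 / 2821 = 6.9099... → 6.91.

6.91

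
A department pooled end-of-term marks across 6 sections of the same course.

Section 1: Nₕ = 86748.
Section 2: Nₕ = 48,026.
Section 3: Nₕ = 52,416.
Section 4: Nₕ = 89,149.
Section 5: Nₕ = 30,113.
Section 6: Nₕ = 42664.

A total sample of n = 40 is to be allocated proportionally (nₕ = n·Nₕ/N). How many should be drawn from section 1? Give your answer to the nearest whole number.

10

N = 86748 + 48026 + 52416 + 89149 + 30113 + 42664 = 349116.
n_1 = 40·86748/349116 = 9.939... → 10.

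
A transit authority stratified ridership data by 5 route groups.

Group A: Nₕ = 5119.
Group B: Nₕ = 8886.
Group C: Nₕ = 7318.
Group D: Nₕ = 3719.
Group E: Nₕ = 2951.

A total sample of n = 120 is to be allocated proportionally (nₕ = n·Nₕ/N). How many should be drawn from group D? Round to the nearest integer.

Share of group D = 3719/27993 = 0.13285.
Allocate 120 × 0.13285 = 15.943... → 16.

16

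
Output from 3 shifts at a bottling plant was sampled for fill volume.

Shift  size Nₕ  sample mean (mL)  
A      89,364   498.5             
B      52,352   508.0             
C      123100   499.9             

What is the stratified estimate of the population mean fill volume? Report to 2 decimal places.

501.03

N = 89364 + 52352 + 123100 = 264816.
Overall mean = Σ (Nₕ/N)·x̄ₕ — weight by population share, not a simple average.
Σ Nₕx̄ₕ = 89364·498.5 + 52352·508.0 + 123100·499.9 = 44547954 + 26594816 + 61537690 = 132680460.
Divide by N: 132680460 / 264816 = 501.0289... → 501.03.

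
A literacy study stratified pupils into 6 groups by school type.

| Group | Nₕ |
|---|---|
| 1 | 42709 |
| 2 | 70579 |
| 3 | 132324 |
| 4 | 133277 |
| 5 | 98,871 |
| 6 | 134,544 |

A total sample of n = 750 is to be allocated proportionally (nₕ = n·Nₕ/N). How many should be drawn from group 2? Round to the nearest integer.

N = 42709 + 70579 + 132324 + 133277 + 98871 + 134544 = 612304.
n_2 = 750·70579/612304 = 86.451... → 86.

86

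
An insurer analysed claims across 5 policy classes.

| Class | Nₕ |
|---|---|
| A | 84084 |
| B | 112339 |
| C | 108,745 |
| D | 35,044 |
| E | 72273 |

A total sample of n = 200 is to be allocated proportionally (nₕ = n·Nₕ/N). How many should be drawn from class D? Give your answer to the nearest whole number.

Share of class D = 35044/412485 = 0.08496.
Allocate 200 × 0.08496 = 16.992... → 17.

17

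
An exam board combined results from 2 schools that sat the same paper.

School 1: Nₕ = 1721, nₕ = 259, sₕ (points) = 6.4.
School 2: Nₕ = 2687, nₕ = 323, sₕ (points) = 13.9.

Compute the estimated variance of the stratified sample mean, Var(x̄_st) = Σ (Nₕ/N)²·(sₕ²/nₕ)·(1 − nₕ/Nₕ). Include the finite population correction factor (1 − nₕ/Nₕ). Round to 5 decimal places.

0.21603

N = 4408; Wₕ = Nₕ/N.
school 1: (1721/4408)²·6.4²/259·(1 − 259/1721) = 0.02047884
school 2: (2687/4408)²·13.9²/323·(1 − 323/2687) = 0.19555055
Sum = 0.21602939 → 0.21603.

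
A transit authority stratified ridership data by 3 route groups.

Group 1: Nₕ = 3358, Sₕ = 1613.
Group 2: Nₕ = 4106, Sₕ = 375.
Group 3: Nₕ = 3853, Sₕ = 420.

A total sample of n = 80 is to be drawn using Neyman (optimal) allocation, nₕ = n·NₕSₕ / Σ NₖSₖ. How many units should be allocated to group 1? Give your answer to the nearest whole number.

1: NₕSₕ = 3358·1613 = 5416454
2: NₕSₕ = 4106·375 = 1539750
3: NₕSₕ = 3853·420 = 1618260
Σ NₕSₕ = 8574464.
n_1 = 80·5416454/8574464 = 50.536... → 51.

51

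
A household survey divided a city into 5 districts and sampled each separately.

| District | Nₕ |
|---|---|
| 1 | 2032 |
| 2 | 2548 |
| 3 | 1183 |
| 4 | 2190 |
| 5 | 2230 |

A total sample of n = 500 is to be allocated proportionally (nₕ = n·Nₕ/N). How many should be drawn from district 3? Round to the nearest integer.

58

N = 2032 + 2548 + 1183 + 2190 + 2230 = 10183.
n_3 = 500·1183/10183 = 58.087... → 58.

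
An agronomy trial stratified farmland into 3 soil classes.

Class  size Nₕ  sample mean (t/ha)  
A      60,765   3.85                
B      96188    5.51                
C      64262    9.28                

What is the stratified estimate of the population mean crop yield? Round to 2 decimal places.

6.15

x̄_st = (Σ Nₕx̄ₕ) / (Σ Nₕ) = (60765·3.85 + 96188·5.51 + 64262·9.28) / 221215
= 1360292.49 / 221215 = 6.1492... → 6.15.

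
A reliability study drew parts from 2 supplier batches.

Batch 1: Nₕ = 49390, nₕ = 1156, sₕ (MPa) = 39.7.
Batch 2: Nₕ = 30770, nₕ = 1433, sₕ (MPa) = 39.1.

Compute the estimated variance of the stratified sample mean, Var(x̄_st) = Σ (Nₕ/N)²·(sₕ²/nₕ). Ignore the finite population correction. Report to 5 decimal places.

N = 80160; Wₕ = Nₕ/N.
batch 1: (49390/80160)²·39.7²/1156 = 0.51758993
batch 2: (30770/80160)²·39.1²/1433 = 0.15719796
Sum = 0.67478788 → 0.67479.

0.67479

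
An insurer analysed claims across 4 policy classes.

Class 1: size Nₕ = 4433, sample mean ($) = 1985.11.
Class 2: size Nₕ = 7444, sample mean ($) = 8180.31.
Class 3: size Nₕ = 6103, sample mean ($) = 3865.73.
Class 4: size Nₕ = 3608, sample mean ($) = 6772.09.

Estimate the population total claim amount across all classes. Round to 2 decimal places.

117720471.18

1: 4433·1985.11 = 8799992.63
2: 7444·8180.31 = 60894227.64
3: 6103·3865.73 = 23592550.19
4: 3608·6772.09 = 24433700.72
τ̂ = Σ Nₕx̄ₕ = 117720471.18.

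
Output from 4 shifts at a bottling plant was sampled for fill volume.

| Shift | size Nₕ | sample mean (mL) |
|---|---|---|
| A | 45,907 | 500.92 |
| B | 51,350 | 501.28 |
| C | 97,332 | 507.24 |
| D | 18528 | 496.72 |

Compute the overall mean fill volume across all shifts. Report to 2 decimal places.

N = 213117; weights Wₕ = Nₕ/N = (0.2154, 0.2409, 0.4567, 0.0869).
x̄_st = Σ Wₕ·x̄ₕ = 0.2154·500.92 + 0.2409·501.28 + 0.4567·507.24 + 0.0869·496.72 ≈ 503.5280...
→ 503.53.

503.53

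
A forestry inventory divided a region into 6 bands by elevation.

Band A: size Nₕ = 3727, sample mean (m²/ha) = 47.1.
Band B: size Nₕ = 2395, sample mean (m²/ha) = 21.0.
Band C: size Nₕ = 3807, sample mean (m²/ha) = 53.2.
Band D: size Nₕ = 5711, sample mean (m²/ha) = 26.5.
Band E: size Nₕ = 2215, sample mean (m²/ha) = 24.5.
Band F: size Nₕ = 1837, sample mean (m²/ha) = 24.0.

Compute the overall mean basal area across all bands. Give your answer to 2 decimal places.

N = 19692; weights Wₕ = Nₕ/N = (0.1893, 0.1216, 0.1933, 0.2900, 0.1125, 0.0933).
x̄_st = Σ Wₕ·x̄ₕ = 0.1893·47.1 + 0.1216·21.0 + 0.1933·53.2 + 0.2900·26.5 + 0.1125·24.5 + 0.0933·24.0 ≈ 34.4336...
→ 34.43.

34.43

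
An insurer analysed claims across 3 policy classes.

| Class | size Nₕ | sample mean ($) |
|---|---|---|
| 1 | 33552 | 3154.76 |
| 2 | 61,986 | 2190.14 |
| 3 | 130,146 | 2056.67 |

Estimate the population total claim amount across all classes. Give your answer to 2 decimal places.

509273899.38

Estimate total by summing Nₕ·x̄ₕ over strata.
33552·3154.76 + 61986·2190.14 + 130146·2056.67 = 105848507.52 + 135758018.04 + 267667373.82 = 509273899.38.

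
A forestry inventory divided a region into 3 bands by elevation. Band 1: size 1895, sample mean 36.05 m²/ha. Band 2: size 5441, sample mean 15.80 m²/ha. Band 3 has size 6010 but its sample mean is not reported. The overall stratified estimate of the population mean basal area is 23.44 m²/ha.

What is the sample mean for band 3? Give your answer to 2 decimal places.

26.38

Σ Nₕx̄ₕ = N·μ, so 6010·x̄_3 = 13346·23.44 − (1895·36.05 + 5441·15.80).
= 312830.24 − 154282.55 = 158547.69.
x̄_3 = 158547.69 / 6010 = 26.3806... → 26.38.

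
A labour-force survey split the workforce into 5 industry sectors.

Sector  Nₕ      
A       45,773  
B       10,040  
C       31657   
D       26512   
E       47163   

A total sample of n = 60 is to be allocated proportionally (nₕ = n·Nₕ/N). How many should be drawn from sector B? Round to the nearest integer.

4

N = 45773 + 10040 + 31657 + 26512 + 47163 = 161145.
n_B = 60·10040/161145 = 3.738... → 4.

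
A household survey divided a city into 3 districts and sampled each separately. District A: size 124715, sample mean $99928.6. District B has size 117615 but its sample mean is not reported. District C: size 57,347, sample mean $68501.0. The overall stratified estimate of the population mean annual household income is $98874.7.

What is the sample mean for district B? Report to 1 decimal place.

N = 124715 + 117615 + 57347 = 299677.
Overall total = μ·N = 98874.7·299677 = 29630473471.9.
Subtract the known strata: 124715·99928.6 + 57347·68501.0 = 16390922196.
Remaining total for district B: 29630473471.9 − 16390922196 = 13239551275.9.
Divide by its size: 13239551275.9 / 117615 = 112566.860... → 112566.9.

112566.9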